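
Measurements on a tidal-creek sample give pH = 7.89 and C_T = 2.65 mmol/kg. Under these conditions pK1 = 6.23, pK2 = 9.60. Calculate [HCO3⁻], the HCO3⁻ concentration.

α₁ = 1 / (1 + [H⁺]/K1 + K2/[H⁺]) = 1 / (1 + 10^-1.66 + 10^-1.71)
   = 1 / (1 + 0.021878 + 0.019498) = 1/1.0414 = 0.9603
[HCO3⁻] = α₁ × DIC = 0.9603 × 2.65 = 2.54 mmol/kg

[HCO3⁻] = 2.54 mmol/kg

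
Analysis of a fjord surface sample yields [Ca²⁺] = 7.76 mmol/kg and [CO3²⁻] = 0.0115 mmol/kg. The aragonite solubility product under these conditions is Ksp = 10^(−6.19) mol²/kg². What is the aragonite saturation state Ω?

Ω = 0.138

Ksp = 10^(−6.19) = 6.457×10^-7
Ω = [Ca²⁺][CO3²⁻]/Ksp = (7.76×10^-3)(0.0115×10^-3) / 6.457×10^-7 = 0.138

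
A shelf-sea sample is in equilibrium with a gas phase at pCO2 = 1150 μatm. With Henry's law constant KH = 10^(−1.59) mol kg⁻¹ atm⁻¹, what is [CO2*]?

[CO2*] = 29.6 μmol/kg

KH = 10^(−1.59) = 2.570×10^-2 mol kg⁻¹ atm⁻¹
[CO2*] = KH · pCO2 = 2.570×10^-2 × 1150×10^-6 atm = 2.96×10^-5 mol/kg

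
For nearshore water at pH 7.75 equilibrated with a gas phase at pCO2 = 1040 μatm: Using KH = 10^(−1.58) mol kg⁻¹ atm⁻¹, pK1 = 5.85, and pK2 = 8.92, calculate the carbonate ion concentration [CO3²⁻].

[CO2*] = KH · pCO2 = 10^(−1.58) × 1040×10^-6 = 2.735×10^-5 mol/kg
α₀ = 1/(1 + K1/[H⁺] + K1K2/[H⁺]²) = 1/(1 + 10^+1.90 + 10^+0.73) = 0.01165
DIC = [CO2*]/α₀ = 2.735×10^-5 / 0.01165 = 2.347 mmol/kg
[CO3²⁻] = α₂·DIC; α₂ = 0.06259, so [CO3²⁻] = 0.06259 × 2.347 = 0.147 mmol/kg

[CO3²⁻] = 0.147 mmol/kg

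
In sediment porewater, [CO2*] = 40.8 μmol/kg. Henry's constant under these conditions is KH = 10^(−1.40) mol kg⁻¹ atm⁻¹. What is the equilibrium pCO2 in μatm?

KH = 10^(−1.40) = 3.981×10^-2 mol kg⁻¹ atm⁻¹
pCO2 = [CO2*]/KH = 40.8×10^-6 / 3.981×10^-2 = 1.02×10^-3 atm = 1020 μatm

pCO2 = 1020 μatm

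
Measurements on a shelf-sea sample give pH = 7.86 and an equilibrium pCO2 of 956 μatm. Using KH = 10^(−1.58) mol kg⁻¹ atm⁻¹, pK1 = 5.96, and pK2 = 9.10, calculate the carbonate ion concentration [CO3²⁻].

[CO2*] = KH · pCO2 = 10^(−1.58) × 956×10^-6 = 2.515×10^-5 mol/kg
α₀ = 1/(1 + K1/[H⁺] + K1K2/[H⁺]²) = 1/(1 + 10^+1.90 + 10^+0.66) = 0.01176
DIC = [CO2*]/α₀ = 2.515×10^-5 / 0.01176 = 2.137 mmol/kg
[CO3²⁻] = α₂·DIC; α₂ = 0.05377, so [CO3²⁻] = 0.05377 × 2.137 = 0.115 mmol/kg

[CO3²⁻] = 0.115 mmol/kg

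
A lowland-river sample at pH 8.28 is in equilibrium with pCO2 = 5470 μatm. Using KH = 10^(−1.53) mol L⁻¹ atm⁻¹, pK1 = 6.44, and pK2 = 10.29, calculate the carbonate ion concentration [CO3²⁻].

[CO3²⁻] = 0.109 mmol/L

[CO2*] = KH · pCO2 = 10^(−1.53) × 5470×10^-6 = 1.614×10^-4 mol/L
α₀ = 1/(1 + K1/[H⁺] + K1K2/[H⁺]²) = 1/(1 + 10^+1.84 + 10^-0.17) = 0.01411
DIC = [CO2*]/α₀ = 1.614×10^-4 / 0.01411 = 11.44 mmol/L
[CO3²⁻] = α₂·DIC; α₂ = 0.009541, so [CO3²⁻] = 0.009541 × 11.44 = 0.109 mmol/L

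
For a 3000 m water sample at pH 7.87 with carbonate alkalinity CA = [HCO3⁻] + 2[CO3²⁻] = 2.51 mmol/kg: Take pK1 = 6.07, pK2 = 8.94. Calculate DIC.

DIC = 2.36 mmol/kg

CA = [HCO3⁻] + 2[CO3²⁻] = (α₁ + 2α₂)·DIC
At pH 7.87: [H⁺]/K1 = 10^-1.80 = 0.015849, K2/[H⁺] = 10^-1.07 = 0.085114
α₁ = 1/(1 + 0.015849 + 0.085114) = 1/1.1010 = 0.9083; α₂ = α₁·K2/[H⁺] = 0.07731
α₁ + 2α₂ = 1.0629
DIC = CA / (α₁ + 2α₂) = 2.51 / 1.0629 = 2.36 mmol/kg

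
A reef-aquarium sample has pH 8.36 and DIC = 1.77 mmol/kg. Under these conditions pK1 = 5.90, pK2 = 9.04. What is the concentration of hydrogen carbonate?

[HCO3⁻] = 1.46 mmol/kg

α₁ = 1 / (1 + [H⁺]/K1 + K2/[H⁺]) = 1 / (1 + 10^-2.46 + 10^-0.68)
   = 1 / (1 + 0.0034674 + 0.20893) = 1/1.2124 = 0.8248
[HCO3⁻] = α₁ × DIC = 0.8248 × 1.77 = 1.46 mmol/kg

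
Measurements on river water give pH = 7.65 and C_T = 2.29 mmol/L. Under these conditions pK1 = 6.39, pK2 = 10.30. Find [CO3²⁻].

α₂ = 1 / (1 + [H⁺]/K2 + [H⁺]²/(K1K2)) = 1 / (1 + 10^+2.65 + 10^+1.39)
   = 1 / (1 + 446.68 + 24.547) = 1/472.23 = 0.002118
[CO3²⁻] = α₂ × DIC = 0.002118 × 2.29 = 0.00485 mmol/L = 4.85 μmol/L

[CO3²⁻] = 4.85 μmol/L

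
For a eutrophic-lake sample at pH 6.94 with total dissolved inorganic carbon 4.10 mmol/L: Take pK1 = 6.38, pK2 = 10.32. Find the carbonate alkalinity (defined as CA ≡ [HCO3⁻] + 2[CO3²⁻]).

CA = 3.22 mmol/L

CA = [HCO3⁻] + 2[CO3²⁻] = (α₁ + 2α₂)·DIC
At pH 6.94: [H⁺]/K1 = 10^-0.56 = 0.27542, K2/[H⁺] = 10^-3.38 = 0.00041687
α₁ = 1/(1 + 0.27542 + 0.00041687) = 1/1.2758 = 0.7838; α₂ = α₁·K2/[H⁺] = 0.0003267
α₁ + 2α₂ = 0.7845
CA = 0.7845 × 4.10 = 3.22 mmol/L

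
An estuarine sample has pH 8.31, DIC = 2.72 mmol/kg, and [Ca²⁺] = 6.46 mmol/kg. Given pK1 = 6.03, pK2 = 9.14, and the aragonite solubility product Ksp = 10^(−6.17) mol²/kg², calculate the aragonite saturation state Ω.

Ω = 3.33

α₂ = 1 / (1 + [H⁺]/K2 + [H⁺]²/(K1K2)) = 1 / (1 + 10^+0.83 + 10^-1.45)
   = 1 / (1 + 6.7608 + 0.035481) = 1/7.7963 = 0.1283
[CO3²⁻] = α₂ × DIC = 0.1283 × 2.72 = 0.3489 mmol/kg
Ksp = 10^(−6.17) = 6.761×10^-7
Ω = [Ca²⁺][CO3²⁻]/Ksp = (6.46×10^-3)(3.489×10^-4) / 6.761×10^-7 = 3.33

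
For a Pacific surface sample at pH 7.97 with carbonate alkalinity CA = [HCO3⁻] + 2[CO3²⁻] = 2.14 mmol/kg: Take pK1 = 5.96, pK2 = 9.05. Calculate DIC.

CA = [HCO3⁻] + 2[CO3²⁻] = (α₁ + 2α₂)·DIC
At pH 7.97: [H⁺]/K1 = 10^-2.01 = 0.0097724, K2/[H⁺] = 10^-1.08 = 0.083176
α₁ = 1/(1 + 0.0097724 + 0.083176) = 1/1.0929 = 0.9150; α₂ = α₁·K2/[H⁺] = 0.07610
α₁ + 2α₂ = 1.0672
DIC = CA / (α₁ + 2α₂) = 2.14 / 1.0672 = 2.01 mmol/kg

DIC = 2.01 mmol/kg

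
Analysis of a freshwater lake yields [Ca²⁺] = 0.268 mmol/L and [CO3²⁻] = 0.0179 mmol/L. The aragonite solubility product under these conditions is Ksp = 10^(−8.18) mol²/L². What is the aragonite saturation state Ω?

Ω = 0.726

Ksp = 10^(−8.18) = 6.607×10^-9
Ω = [Ca²⁺][CO3²⁻]/Ksp = (0.268×10^-3)(0.0179×10^-3) / 6.607×10^-9 = 0.726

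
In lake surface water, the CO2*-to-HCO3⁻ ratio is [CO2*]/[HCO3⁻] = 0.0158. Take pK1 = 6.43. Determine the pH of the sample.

From K1 = [H⁺][HCO3⁻]/[CO2*]:  pH = pK1 − log₁₀([CO2*]/[HCO3⁻])
log₁₀(0.0158) = -1.801
pH = 6.43 − (-1.801) = 8.23

pH = 8.23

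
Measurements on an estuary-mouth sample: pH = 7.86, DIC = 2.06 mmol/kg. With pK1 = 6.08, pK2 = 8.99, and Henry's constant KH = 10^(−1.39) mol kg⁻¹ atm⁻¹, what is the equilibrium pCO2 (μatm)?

α₀ = 1 / (1 + K1/[H⁺] + K1K2/[H⁺]²) = 1 / (1 + 10^+1.78 + 10^+0.65)
   = 1 / (1 + 60.256 + 4.4668) = 1/65.723 = 0.01522
[CO2*] = α₀ × DIC = 0.01522 × 2.06 = 0.03134 mmol/kg
pCO2 = [CO2*]/KH = 3.134×10^-5 / 4.074×10^-2 = 769 μatm

pCO2 = 769 μatm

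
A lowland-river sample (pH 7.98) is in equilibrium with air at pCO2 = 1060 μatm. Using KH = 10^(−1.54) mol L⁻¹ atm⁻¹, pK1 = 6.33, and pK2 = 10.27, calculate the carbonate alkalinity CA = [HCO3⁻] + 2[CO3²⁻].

[CO2*] = KH · pCO2 = 10^(−1.54) × 1060×10^-6 = 3.057×10^-5 mol/L
α₀ = 1/(1 + K1/[H⁺] + K1K2/[H⁺]²) = 1/(1 + 10^+1.65 + 10^-0.64) = 0.02179
DIC = [CO2*]/α₀ = 3.057×10^-5 / 0.02179 = 1.403 mmol/L
CA = (α₁ + 2α₂)·DIC = (0.9732 + 2×0.004991) × 1.403 = 1.38 mmol/L

CA = 1.38 mmol/L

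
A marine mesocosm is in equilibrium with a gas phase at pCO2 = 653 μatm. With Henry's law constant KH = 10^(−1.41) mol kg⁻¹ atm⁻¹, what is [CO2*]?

KH = 10^(−1.41) = 3.890×10^-2 mol kg⁻¹ atm⁻¹
[CO2*] = KH · pCO2 = 3.890×10^-2 × 653×10^-6 atm = 2.54×10^-5 mol/kg

[CO2*] = 25.4 μmol/kg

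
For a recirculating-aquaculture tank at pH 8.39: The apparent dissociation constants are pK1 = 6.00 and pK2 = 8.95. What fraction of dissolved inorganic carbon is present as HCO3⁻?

α₁ = 1 / (1 + [H⁺]/K1 + K2/[H⁺]) = 1 / (1 + 10^-2.39 + 10^-0.56)
   = 1 / (1 + 0.0040738 + 0.27542) = 1/1.2795 = 0.7816

α₁ = 0.782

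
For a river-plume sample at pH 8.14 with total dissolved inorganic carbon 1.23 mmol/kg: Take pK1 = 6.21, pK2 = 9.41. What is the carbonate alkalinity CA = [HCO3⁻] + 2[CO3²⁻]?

CA = 1.28 mmol/kg

CA = [HCO3⁻] + 2[CO3²⁻] = (α₁ + 2α₂)·DIC
At pH 8.14: [H⁺]/K1 = 10^-1.93 = 0.011749, K2/[H⁺] = 10^-1.27 = 0.053703
α₁ = 1/(1 + 0.011749 + 0.053703) = 1/1.0655 = 0.9386; α₂ = α₁·K2/[H⁺] = 0.05040
α₁ + 2α₂ = 1.0394
CA = 1.0394 × 1.23 = 1.28 mmol/kg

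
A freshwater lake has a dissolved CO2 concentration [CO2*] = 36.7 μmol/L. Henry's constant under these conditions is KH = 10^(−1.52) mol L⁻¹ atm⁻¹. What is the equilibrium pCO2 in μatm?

pCO2 = 1220 μatm

KH = 10^(−1.52) = 3.020×10^-2 mol L⁻¹ atm⁻¹
pCO2 = [CO2*]/KH = 36.7×10^-6 / 3.020×10^-2 = 1.22×10^-3 atm = 1220 μatm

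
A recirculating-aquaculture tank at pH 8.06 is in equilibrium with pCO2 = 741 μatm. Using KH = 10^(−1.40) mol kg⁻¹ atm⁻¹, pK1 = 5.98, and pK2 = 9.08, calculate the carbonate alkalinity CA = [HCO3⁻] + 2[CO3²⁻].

[CO2*] = KH · pCO2 = 10^(−1.40) × 741×10^-6 = 2.950×10^-5 mol/kg
α₀ = 1/(1 + K1/[H⁺] + K1K2/[H⁺]²) = 1/(1 + 10^+2.08 + 10^+1.06) = 0.007535
DIC = [CO2*]/α₀ = 2.950×10^-5 / 0.007535 = 3.915 mmol/kg
CA = (α₁ + 2α₂)·DIC = (0.9059 + 2×0.08652) × 3.915 = 4.22 mmol/kg

CA = 4.22 mmol/kg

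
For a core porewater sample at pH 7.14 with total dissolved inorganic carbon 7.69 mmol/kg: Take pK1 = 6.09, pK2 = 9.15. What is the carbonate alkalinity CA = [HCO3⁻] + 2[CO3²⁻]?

CA = 7.13 mmol/kg

CA = [HCO3⁻] + 2[CO3²⁻] = (α₁ + 2α₂)·DIC
At pH 7.14: [H⁺]/K1 = 10^-1.05 = 0.089125, K2/[H⁺] = 10^-2.01 = 0.0097724
α₁ = 1/(1 + 0.089125 + 0.0097724) = 1/1.0989 = 0.9100; α₂ = α₁·K2/[H⁺] = 0.008893
α₁ + 2α₂ = 0.9278
CA = 0.9278 × 7.69 = 7.13 mmol/kg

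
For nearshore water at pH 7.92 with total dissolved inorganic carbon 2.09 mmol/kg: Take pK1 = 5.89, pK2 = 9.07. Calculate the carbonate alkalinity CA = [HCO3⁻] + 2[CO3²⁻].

CA = 2.21 mmol/kg

CA = [HCO3⁻] + 2[CO3²⁻] = (α₁ + 2α₂)·DIC
At pH 7.92: [H⁺]/K1 = 10^-2.03 = 0.0093325, K2/[H⁺] = 10^-1.15 = 0.070795
α₁ = 1/(1 + 0.0093325 + 0.070795) = 1/1.0801 = 0.9258; α₂ = α₁·K2/[H⁺] = 0.06554
α₁ + 2α₂ = 1.0569
CA = 1.0569 × 2.09 = 2.21 mmol/kg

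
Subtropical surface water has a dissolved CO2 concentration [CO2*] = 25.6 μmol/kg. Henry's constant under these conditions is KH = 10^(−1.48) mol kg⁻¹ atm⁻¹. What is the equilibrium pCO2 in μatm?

pCO2 = 773 μatm

KH = 10^(−1.48) = 3.311×10^-2 mol kg⁻¹ atm⁻¹
pCO2 = [CO2*]/KH = 25.6×10^-6 / 3.311×10^-2 = 7.73×10^-4 atm = 773 μatm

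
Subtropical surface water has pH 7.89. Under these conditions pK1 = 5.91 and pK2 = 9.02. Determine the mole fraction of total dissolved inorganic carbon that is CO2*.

α₀ = 1 / (1 + K1/[H⁺] + K1K2/[H⁺]²) = 1 / (1 + 10^+1.98 + 10^+0.85)
   = 1 / (1 + 95.499 + 7.0795) = 1/103.58 = 0.009654

α₀ = 0.00965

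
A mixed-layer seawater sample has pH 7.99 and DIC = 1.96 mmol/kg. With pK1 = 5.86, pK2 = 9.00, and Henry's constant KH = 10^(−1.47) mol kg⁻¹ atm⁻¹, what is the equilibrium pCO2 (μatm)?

pCO2 = 388 μatm

α₀ = 1 / (1 + K1/[H⁺] + K1K2/[H⁺]²) = 1 / (1 + 10^+2.13 + 10^+1.12)
   = 1 / (1 + 134.90 + 13.183) = 1/149.08 = 0.006708
[CO2*] = α₀ × DIC = 0.006708 × 1.96 = 0.01315 mmol/kg = 13.15 μmol/kg
pCO2 = [CO2*]/KH = 1.315×10^-5 / 3.388×10^-2 = 388 μatm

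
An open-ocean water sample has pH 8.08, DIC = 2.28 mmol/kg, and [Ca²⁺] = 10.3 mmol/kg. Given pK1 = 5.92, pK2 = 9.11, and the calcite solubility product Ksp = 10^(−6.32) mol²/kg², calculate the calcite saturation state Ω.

α₂ = 1 / (1 + [H⁺]/K2 + [H⁺]²/(K1K2)) = 1 / (1 + 10^+1.03 + 10^-1.13)
   = 1 / (1 + 10.715 + 0.074131) = 1/11.789 = 0.08482
[CO3²⁻] = α₂ × DIC = 0.08482 × 2.28 = 0.1934 mmol/kg
Ksp = 10^(−6.32) = 4.786×10^-7
Ω = [Ca²⁺][CO3²⁻]/Ksp = (10.3×10^-3)(1.934×10^-4) / 4.786×10^-7 = 4.16

Ω = 4.16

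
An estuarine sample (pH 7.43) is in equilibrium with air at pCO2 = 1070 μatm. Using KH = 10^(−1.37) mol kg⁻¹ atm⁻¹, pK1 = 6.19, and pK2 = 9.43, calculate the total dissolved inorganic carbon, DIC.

[CO2*] = KH · pCO2 = 10^(−1.37) × 1070×10^-6 = 4.564×10^-5 mol/kg
α₀ = 1/(1 + K1/[H⁺] + K1K2/[H⁺]²) = 1/(1 + 10^+1.24 + 10^-0.76) = 0.05390
DIC = [CO2*]/α₀ = 4.564×10^-5 / 0.05390 = 0.847 mmol/kg

DIC = 0.847 mmol/kg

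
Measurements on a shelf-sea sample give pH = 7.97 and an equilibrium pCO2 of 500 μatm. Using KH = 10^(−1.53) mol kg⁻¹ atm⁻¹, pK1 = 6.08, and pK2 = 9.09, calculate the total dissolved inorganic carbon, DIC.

DIC = 1.25 mmol/kg

[CO2*] = KH · pCO2 = 10^(−1.53) × 500×10^-6 = 1.476×10^-5 mol/kg
α₀ = 1/(1 + K1/[H⁺] + K1K2/[H⁺]²) = 1/(1 + 10^+1.89 + 10^+0.77) = 0.01183
DIC = [CO2*]/α₀ = 1.476×10^-5 / 0.01183 = 1.25 mmol/kg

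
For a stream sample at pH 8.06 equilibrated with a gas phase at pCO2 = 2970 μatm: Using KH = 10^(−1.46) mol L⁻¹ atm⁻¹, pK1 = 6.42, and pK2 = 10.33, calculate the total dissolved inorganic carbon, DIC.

[CO2*] = KH · pCO2 = 10^(−1.46) × 2970×10^-6 = 1.030×10^-4 mol/L
α₀ = 1/(1 + K1/[H⁺] + K1K2/[H⁺]²) = 1/(1 + 10^+1.64 + 10^-0.63) = 0.02228
DIC = [CO2*]/α₀ = 1.030×10^-4 / 0.02228 = 4.62 mmol/L

DIC = 4.62 mmol/L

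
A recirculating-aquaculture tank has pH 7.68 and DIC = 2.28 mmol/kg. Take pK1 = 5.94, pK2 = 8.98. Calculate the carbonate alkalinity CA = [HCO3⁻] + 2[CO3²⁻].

CA = 2.35 mmol/kg

CA = [HCO3⁻] + 2[CO3²⁻] = (α₁ + 2α₂)·DIC
At pH 7.68: [H⁺]/K1 = 10^-1.74 = 0.018197, K2/[H⁺] = 10^-1.30 = 0.050119
α₁ = 1/(1 + 0.018197 + 0.050119) = 1/1.0683 = 0.9361; α₂ = α₁·K2/[H⁺] = 0.04691
α₁ + 2α₂ = 1.0299
CA = 1.0299 × 2.28 = 2.35 mmol/kg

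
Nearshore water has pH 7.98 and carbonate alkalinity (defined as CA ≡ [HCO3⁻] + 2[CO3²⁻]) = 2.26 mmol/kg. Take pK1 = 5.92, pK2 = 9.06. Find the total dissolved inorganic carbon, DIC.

CA = [HCO3⁻] + 2[CO3²⁻] = (α₁ + 2α₂)·DIC
At pH 7.98: [H⁺]/K1 = 10^-2.06 = 0.0087096, K2/[H⁺] = 10^-1.08 = 0.083176
α₁ = 1/(1 + 0.0087096 + 0.083176) = 1/1.0919 = 0.9158; α₂ = α₁·K2/[H⁺] = 0.07618
α₁ + 2α₂ = 1.0682
DIC = CA / (α₁ + 2α₂) = 2.26 / 1.0682 = 2.12 mmol/kg

DIC = 2.12 mmol/kg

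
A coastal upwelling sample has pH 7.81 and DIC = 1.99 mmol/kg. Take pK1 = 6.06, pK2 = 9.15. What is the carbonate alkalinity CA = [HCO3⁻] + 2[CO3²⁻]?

CA = 2.04 mmol/kg

CA = [HCO3⁻] + 2[CO3²⁻] = (α₁ + 2α₂)·DIC
At pH 7.81: [H⁺]/K1 = 10^-1.75 = 0.017783, K2/[H⁺] = 10^-1.34 = 0.045709
α₁ = 1/(1 + 0.017783 + 0.045709) = 1/1.0635 = 0.9403; α₂ = α₁·K2/[H⁺] = 0.04298
α₁ + 2α₂ = 1.0263
CA = 1.0263 × 1.99 = 2.04 mmol/kg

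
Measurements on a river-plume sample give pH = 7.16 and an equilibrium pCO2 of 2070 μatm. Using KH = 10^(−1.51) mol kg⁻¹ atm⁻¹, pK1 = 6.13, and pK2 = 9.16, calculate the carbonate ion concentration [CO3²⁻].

[CO3²⁻] = 6.85 μmol/kg

[CO2*] = KH · pCO2 = 10^(−1.51) × 2070×10^-6 = 6.397×10^-5 mol/kg
α₀ = 1/(1 + K1/[H⁺] + K1K2/[H⁺]²) = 1/(1 + 10^+1.03 + 10^-0.97) = 0.08459
DIC = [CO2*]/α₀ = 6.397×10^-5 / 0.08459 = 0.7563 mmol/kg
[CO3²⁻] = α₂·DIC; α₂ = 0.009064, so [CO3²⁻] = 0.009064 × 0.7563 = 0.00685 mmol/kg = 6.85 μmol/kg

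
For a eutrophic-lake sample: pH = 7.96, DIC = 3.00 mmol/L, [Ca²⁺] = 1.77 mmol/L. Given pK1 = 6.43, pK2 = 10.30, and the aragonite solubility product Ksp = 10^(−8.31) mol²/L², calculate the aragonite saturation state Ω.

α₂ = 1 / (1 + [H⁺]/K2 + [H⁺]²/(K1K2)) = 1 / (1 + 10^+2.34 + 10^+0.81)
   = 1 / (1 + 218.78 + 6.4565) = 1/226.23 = 0.004420
[CO3²⁻] = α₂ × DIC = 0.004420 × 3.00 = 0.01326 mmol/L = 13.26 μmol/L
Ksp = 10^(−8.31) = 4.898×10^-9
Ω = [Ca²⁺][CO3²⁻]/Ksp = (1.77×10^-3)(1.326×10^-5) / 4.898×10^-9 = 4.79

Ω = 4.79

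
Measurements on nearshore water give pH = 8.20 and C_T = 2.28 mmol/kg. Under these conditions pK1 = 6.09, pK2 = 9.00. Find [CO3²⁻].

[CO3²⁻] = 0.310 mmol/kg

α₂ = 1 / (1 + [H⁺]/K2 + [H⁺]²/(K1K2)) = 1 / (1 + 10^+0.80 + 10^-1.31)
   = 1 / (1 + 6.3096 + 0.048978) = 1/7.3586 = 0.1359
[CO3²⁻] = α₂ × DIC = 0.1359 × 2.28 = 0.310 mmol/kg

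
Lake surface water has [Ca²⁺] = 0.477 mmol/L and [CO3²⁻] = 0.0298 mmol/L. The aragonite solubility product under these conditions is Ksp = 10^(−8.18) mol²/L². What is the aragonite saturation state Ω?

Ω = 2.15

Ksp = 10^(−8.18) = 6.607×10^-9
Ω = [Ca²⁺][CO3²⁻]/Ksp = (0.477×10^-3)(0.0298×10^-3) / 6.607×10^-9 = 2.15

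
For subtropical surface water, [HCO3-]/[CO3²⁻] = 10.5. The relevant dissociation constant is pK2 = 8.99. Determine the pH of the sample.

From K2 = [H⁺][CO3²⁻]/[HCO3-]:  pH = pK2 − log₁₀([HCO3-]/[CO3²⁻])
log₁₀(10.5) = +1.021
pH = 8.99 − (+1.021) = 7.97

pH = 7.97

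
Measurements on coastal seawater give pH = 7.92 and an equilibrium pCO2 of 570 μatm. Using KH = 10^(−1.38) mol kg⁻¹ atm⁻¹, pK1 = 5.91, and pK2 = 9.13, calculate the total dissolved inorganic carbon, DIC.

DIC = 2.61 mmol/kg

[CO2*] = KH · pCO2 = 10^(−1.38) × 570×10^-6 = 2.376×10^-5 mol/kg
α₀ = 1/(1 + K1/[H⁺] + K1K2/[H⁺]²) = 1/(1 + 10^+2.01 + 10^+0.80) = 0.009121
DIC = [CO2*]/α₀ = 2.376×10^-5 / 0.009121 = 2.61 mmol/kg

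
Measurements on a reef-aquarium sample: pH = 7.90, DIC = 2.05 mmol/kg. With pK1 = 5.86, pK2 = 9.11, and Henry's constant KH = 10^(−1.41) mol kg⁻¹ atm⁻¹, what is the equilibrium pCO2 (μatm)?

pCO2 = 449 μatm

α₀ = 1 / (1 + K1/[H⁺] + K1K2/[H⁺]²) = 1 / (1 + 10^+2.04 + 10^+0.83)
   = 1 / (1 + 109.65 + 6.7608) = 1/117.41 = 0.008517
[CO2*] = α₀ × DIC = 0.008517 × 2.05 = 0.01746 mmol/kg = 17.46 μmol/kg
pCO2 = [CO2*]/KH = 1.746×10^-5 / 3.890×10^-2 = 449 μatm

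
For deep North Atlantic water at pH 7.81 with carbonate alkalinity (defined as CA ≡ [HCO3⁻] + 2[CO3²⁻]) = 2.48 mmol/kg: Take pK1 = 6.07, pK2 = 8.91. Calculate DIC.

DIC = 2.35 mmol/kg

CA = [HCO3⁻] + 2[CO3²⁻] = (α₁ + 2α₂)·DIC
At pH 7.81: [H⁺]/K1 = 10^-1.74 = 0.018197, K2/[H⁺] = 10^-1.10 = 0.079433
α₁ = 1/(1 + 0.018197 + 0.079433) = 1/1.0976 = 0.9111; α₂ = α₁·K2/[H⁺] = 0.07237
α₁ + 2α₂ = 1.0558
DIC = CA / (α₁ + 2α₂) = 2.48 / 1.0558 = 2.35 mmol/kg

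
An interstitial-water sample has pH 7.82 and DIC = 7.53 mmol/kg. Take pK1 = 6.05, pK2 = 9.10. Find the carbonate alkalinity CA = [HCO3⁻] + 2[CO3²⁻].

CA = [HCO3⁻] + 2[CO3²⁻] = (α₁ + 2α₂)·DIC
At pH 7.82: [H⁺]/K1 = 10^-1.77 = 0.016982, K2/[H⁺] = 10^-1.28 = 0.052481
α₁ = 1/(1 + 0.016982 + 0.052481) = 1/1.0695 = 0.9350; α₂ = α₁·K2/[H⁺] = 0.04907
α₁ + 2α₂ = 1.0332
CA = 1.0332 × 7.53 = 7.78 mmol/kg

CA = 7.78 mmol/kg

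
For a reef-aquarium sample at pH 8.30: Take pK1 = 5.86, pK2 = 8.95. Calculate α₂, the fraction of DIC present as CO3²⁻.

α₂ = 1 / (1 + [H⁺]/K2 + [H⁺]²/(K1K2)) = 1 / (1 + 10^+0.65 + 10^-1.79)
   = 1 / (1 + 4.4668 + 0.016218) = 1/5.4831 = 0.1824

α₂ = 0.182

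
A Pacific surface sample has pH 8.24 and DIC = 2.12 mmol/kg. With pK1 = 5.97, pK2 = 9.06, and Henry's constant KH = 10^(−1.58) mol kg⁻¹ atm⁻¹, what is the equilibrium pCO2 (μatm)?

pCO2 = 374 μatm

α₀ = 1 / (1 + K1/[H⁺] + K1K2/[H⁺]²) = 1 / (1 + 10^+2.27 + 10^+1.45)
   = 1 / (1 + 186.21 + 28.184) = 1/215.39 = 0.004643
[CO2*] = α₀ × DIC = 0.004643 × 2.12 = 0.009842 mmol/kg = 9.842 μmol/kg
pCO2 = [CO2*]/KH = 9.842×10^-6 / 2.630×10^-2 = 374 μatm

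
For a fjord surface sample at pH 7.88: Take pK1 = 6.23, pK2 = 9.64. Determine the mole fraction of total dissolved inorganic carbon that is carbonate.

α₂ = 0.0167

α₂ = 1 / (1 + [H⁺]/K2 + [H⁺]²/(K1K2)) = 1 / (1 + 10^+1.76 + 10^+0.11)
   = 1 / (1 + 57.544 + 1.2882) = 1/59.832 = 0.01671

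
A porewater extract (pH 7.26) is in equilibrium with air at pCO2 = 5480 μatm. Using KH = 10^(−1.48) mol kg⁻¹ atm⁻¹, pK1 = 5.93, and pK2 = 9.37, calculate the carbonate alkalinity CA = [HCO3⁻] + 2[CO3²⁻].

[CO2*] = KH · pCO2 = 10^(−1.48) × 5480×10^-6 = 1.815×10^-4 mol/kg
α₀ = 1/(1 + K1/[H⁺] + K1K2/[H⁺]²) = 1/(1 + 10^+1.33 + 10^-0.78) = 0.04435
DIC = [CO2*]/α₀ = 1.815×10^-4 / 0.04435 = 4.091 mmol/kg
CA = (α₁ + 2α₂)·DIC = (0.9483 + 2×0.007361) × 4.091 = 3.94 mmol/kg

CA = 3.94 mmol/kg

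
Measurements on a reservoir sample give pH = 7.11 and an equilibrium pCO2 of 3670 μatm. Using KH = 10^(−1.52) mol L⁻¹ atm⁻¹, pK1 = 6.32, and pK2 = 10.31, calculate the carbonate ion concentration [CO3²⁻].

[CO3²⁻] = 0.431 μmol/L

[CO2*] = KH · pCO2 = 10^(−1.52) × 3670×10^-6 = 1.108×10^-4 mol/L
α₀ = 1/(1 + K1/[H⁺] + K1K2/[H⁺]²) = 1/(1 + 10^+0.79 + 10^-2.41) = 0.1395
DIC = [CO2*]/α₀ = 1.108×10^-4 / 0.1395 = 0.7946 mmol/L
[CO3²⁻] = α₂·DIC; α₂ = 0.0005426, so [CO3²⁻] = 0.0005426 × 0.7946 = 0.000431 mmol/L = 0.431 μmol/L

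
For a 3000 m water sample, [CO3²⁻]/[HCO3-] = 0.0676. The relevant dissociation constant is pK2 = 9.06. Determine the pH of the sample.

pH = 7.89

From K2 = [H⁺][CO3²⁻]/[HCO3-]:  pH = pK2 + log₁₀([CO3²⁻]/[HCO3-])
log₁₀(0.0676) = -1.170
pH = 9.06 + (-1.170) = 7.89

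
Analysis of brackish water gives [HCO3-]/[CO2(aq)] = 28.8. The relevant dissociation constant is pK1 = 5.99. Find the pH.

pH = 7.45

From K1 = [H⁺][HCO3-]/[CO2(aq)]:  pH = pK1 + log₁₀([HCO3-]/[CO2(aq)])
log₁₀(28.8) = +1.459
pH = 5.99 + (+1.459) = 7.45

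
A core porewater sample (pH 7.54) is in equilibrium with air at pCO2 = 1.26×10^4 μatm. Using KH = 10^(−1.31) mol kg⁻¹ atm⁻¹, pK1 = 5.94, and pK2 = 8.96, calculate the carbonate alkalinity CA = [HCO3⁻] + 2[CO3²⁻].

[CO2*] = KH · pCO2 = 10^(−1.31) × 1.26×10^4×10^-6 = 6.171×10^-4 mol/kg
α₀ = 1/(1 + K1/[H⁺] + K1K2/[H⁺]²) = 1/(1 + 10^+1.60 + 10^+0.18) = 0.02363
DIC = [CO2*]/α₀ = 6.171×10^-4 / 0.02363 = 26.12 mmol/kg
CA = (α₁ + 2α₂)·DIC = (0.9406 + 2×0.03576) × 26.12 = 26.4 mmol/kg

CA = 26.4 mmol/kg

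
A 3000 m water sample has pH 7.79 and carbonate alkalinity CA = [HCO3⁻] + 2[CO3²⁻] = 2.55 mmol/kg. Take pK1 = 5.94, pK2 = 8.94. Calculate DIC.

DIC = 2.42 mmol/kg

CA = [HCO3⁻] + 2[CO3²⁻] = (α₁ + 2α₂)·DIC
At pH 7.79: [H⁺]/K1 = 10^-1.85 = 0.014125, K2/[H⁺] = 10^-1.15 = 0.070795
α₁ = 1/(1 + 0.014125 + 0.070795) = 1/1.0849 = 0.9217; α₂ = α₁·K2/[H⁺] = 0.06525
α₁ + 2α₂ = 1.0522
DIC = CA / (α₁ + 2α₂) = 2.55 / 1.0522 = 2.42 mmol/kg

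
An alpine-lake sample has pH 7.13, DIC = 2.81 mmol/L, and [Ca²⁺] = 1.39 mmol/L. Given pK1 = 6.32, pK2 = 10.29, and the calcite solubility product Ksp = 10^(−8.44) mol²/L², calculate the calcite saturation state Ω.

α₂ = 1 / (1 + [H⁺]/K2 + [H⁺]²/(K1K2)) = 1 / (1 + 10^+3.16 + 10^+2.35)
   = 1 / (1 + 1445.4 + 223.87) = 1/1670.3 = 0.0005987
[CO3²⁻] = α₂ × DIC = 0.0005987 × 2.81 = 0.001682 mmol/L = 1.682 μmol/L
Ksp = 10^(−8.44) = 3.631×10^-9
Ω = [Ca²⁺][CO3²⁻]/Ksp = (1.39×10^-3)(1.682×10^-6) / 3.631×10^-9 = 0.644

Ω = 0.644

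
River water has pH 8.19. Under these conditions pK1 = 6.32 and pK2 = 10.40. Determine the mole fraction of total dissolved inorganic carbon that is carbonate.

α₂ = 1 / (1 + [H⁺]/K2 + [H⁺]²/(K1K2)) = 1 / (1 + 10^+2.21 + 10^+0.34)
   = 1 / (1 + 162.18 + 2.1878) = 1/165.37 = 0.006047

α₂ = 0.00605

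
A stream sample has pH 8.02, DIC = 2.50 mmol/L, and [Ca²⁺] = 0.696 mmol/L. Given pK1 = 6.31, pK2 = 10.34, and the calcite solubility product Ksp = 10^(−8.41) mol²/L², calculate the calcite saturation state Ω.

α₂ = 1 / (1 + [H⁺]/K2 + [H⁺]²/(K1K2)) = 1 / (1 + 10^+2.32 + 10^+0.61)
   = 1 / (1 + 208.93 + 4.0738) = 1/214.00 = 0.004673
[CO3²⁻] = α₂ × DIC = 0.004673 × 2.50 = 0.01168 mmol/L = 11.68 μmol/L
Ksp = 10^(−8.41) = 3.890×10^-9
Ω = [Ca²⁺][CO3²⁻]/Ksp = (0.696×10^-3)(1.168×10^-5) / 3.890×10^-9 = 2.09

Ω = 2.09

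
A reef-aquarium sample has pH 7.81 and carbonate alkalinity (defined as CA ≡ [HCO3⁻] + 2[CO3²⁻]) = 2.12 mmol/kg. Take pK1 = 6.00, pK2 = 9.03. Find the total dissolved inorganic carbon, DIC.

DIC = 2.04 mmol/kg

CA = [HCO3⁻] + 2[CO3²⁻] = (α₁ + 2α₂)·DIC
At pH 7.81: [H⁺]/K1 = 10^-1.81 = 0.015488, K2/[H⁺] = 10^-1.22 = 0.060256
α₁ = 1/(1 + 0.015488 + 0.060256) = 1/1.0757 = 0.9296; α₂ = α₁·K2/[H⁺] = 0.05601
α₁ + 2α₂ = 1.0416
DIC = CA / (α₁ + 2α₂) = 2.12 / 1.0416 = 2.04 mmol/kg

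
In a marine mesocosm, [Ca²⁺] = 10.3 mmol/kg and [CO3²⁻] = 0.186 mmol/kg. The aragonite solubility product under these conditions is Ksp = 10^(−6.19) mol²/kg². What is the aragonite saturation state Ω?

Ω = 2.97

Ksp = 10^(−6.19) = 6.457×10^-7
Ω = [Ca²⁺][CO3²⁻]/Ksp = (10.3×10^-3)(0.186×10^-3) / 6.457×10^-7 = 2.97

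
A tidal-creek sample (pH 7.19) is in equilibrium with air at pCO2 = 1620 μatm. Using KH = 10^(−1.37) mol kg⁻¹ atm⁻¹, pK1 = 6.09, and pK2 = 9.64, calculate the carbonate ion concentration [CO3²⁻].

[CO3²⁻] = 3.09 μmol/kg

[CO2*] = KH · pCO2 = 10^(−1.37) × 1620×10^-6 = 6.911×10^-5 mol/kg
α₀ = 1/(1 + K1/[H⁺] + K1K2/[H⁺]²) = 1/(1 + 10^+1.10 + 10^-1.35) = 0.07335
DIC = [CO2*]/α₀ = 6.911×10^-5 / 0.07335 = 0.9422 mmol/kg
[CO3²⁻] = α₂·DIC; α₂ = 0.003276, so [CO3²⁻] = 0.003276 × 0.9422 = 0.00309 mmol/kg = 3.09 μmol/kg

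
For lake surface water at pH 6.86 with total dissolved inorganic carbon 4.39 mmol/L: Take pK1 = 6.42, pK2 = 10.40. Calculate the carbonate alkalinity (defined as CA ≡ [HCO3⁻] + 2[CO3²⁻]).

CA = 3.22 mmol/L

CA = [HCO3⁻] + 2[CO3²⁻] = (α₁ + 2α₂)·DIC
At pH 6.86: [H⁺]/K1 = 10^-0.44 = 0.36308, K2/[H⁺] = 10^-3.54 = 0.00028840
α₁ = 1/(1 + 0.36308 + 0.00028840) = 1/1.3634 = 0.7335; α₂ = α₁·K2/[H⁺] = 0.0002115
α₁ + 2α₂ = 0.7339
CA = 0.7339 × 4.39 = 3.22 mmol/L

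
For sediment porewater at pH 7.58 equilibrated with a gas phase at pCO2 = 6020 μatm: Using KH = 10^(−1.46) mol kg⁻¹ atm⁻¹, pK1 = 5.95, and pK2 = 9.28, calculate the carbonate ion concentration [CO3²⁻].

[CO3²⁻] = 0.178 mmol/kg

[CO2*] = KH · pCO2 = 10^(−1.46) × 6020×10^-6 = 2.087×10^-4 mol/kg
α₀ = 1/(1 + K1/[H⁺] + K1K2/[H⁺]²) = 1/(1 + 10^+1.63 + 10^-0.07) = 0.02247
DIC = [CO2*]/α₀ = 2.087×10^-4 / 0.02247 = 9.291 mmol/kg
[CO3²⁻] = α₂·DIC; α₂ = 0.01912, so [CO3²⁻] = 0.01912 × 9.291 = 0.178 mmol/kg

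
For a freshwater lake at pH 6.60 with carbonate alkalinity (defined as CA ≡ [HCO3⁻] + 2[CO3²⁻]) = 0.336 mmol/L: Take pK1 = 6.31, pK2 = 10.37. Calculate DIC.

DIC = 0.508 mmol/L

CA = [HCO3⁻] + 2[CO3²⁻] = (α₁ + 2α₂)·DIC
At pH 6.60: [H⁺]/K1 = 10^-0.29 = 0.51286, K2/[H⁺] = 10^-3.77 = 0.00016982
α₁ = 1/(1 + 0.51286 + 0.00016982) = 1/1.5130 = 0.6609; α₂ = α₁·K2/[H⁺] = 0.0001122
α₁ + 2α₂ = 0.6611
DIC = CA / (α₁ + 2α₂) = 0.336 / 0.6611 = 0.508 mmol/L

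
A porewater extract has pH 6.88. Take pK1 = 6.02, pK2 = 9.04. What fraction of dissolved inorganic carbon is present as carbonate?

α₂ = 1 / (1 + [H⁺]/K2 + [H⁺]²/(K1K2)) = 1 / (1 + 10^+2.16 + 10^+1.30)
   = 1 / (1 + 144.54 + 19.953) = 1/165.50 = 0.006042

α₂ = 0.00604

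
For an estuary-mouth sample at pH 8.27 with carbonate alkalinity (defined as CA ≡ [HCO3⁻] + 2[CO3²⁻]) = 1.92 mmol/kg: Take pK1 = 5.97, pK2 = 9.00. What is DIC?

CA = [HCO3⁻] + 2[CO3²⁻] = (α₁ + 2α₂)·DIC
At pH 8.27: [H⁺]/K1 = 10^-2.30 = 0.0050119, K2/[H⁺] = 10^-0.73 = 0.18621
α₁ = 1/(1 + 0.0050119 + 0.18621) = 1/1.1912 = 0.8395; α₂ = α₁·K2/[H⁺] = 0.1563
α₁ + 2α₂ = 1.1521
DIC = CA / (α₁ + 2α₂) = 1.92 / 1.1521 = 1.67 mmol/kg

DIC = 1.67 mmol/kg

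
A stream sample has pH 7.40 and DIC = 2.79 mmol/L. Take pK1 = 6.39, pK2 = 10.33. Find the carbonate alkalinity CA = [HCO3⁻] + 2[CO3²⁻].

CA = [HCO3⁻] + 2[CO3²⁻] = (α₁ + 2α₂)·DIC
At pH 7.40: [H⁺]/K1 = 10^-1.01 = 0.097724, K2/[H⁺] = 10^-2.93 = 0.0011749
α₁ = 1/(1 + 0.097724 + 0.0011749) = 1/1.0989 = 0.9100; α₂ = α₁·K2/[H⁺] = 0.001069
α₁ + 2α₂ = 0.9121
CA = 0.9121 × 2.79 = 2.54 mmol/L

CA = 2.54 mmol/L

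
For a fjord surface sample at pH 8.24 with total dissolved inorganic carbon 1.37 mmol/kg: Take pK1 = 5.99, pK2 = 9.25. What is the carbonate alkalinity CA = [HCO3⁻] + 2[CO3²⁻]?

CA = [HCO3⁻] + 2[CO3²⁻] = (α₁ + 2α₂)·DIC
At pH 8.24: [H⁺]/K1 = 10^-2.25 = 0.0056234, K2/[H⁺] = 10^-1.01 = 0.097724
α₁ = 1/(1 + 0.0056234 + 0.097724) = 1/1.1033 = 0.9063; α₂ = α₁·K2/[H⁺] = 0.08857
α₁ + 2α₂ = 1.0835
CA = 1.0835 × 1.37 = 1.48 mmol/kg

CA = 1.48 mmol/kg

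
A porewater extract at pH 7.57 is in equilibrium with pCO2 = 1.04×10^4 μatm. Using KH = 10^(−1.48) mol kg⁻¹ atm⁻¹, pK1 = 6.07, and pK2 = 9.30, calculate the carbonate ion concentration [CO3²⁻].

[CO2*] = KH · pCO2 = 10^(−1.48) × 1.04×10^4×10^-6 = 3.444×10^-4 mol/kg
α₀ = 1/(1 + K1/[H⁺] + K1K2/[H⁺]²) = 1/(1 + 10^+1.50 + 10^-0.23) = 0.03011
DIC = [CO2*]/α₀ = 3.444×10^-4 / 0.03011 = 11.44 mmol/kg
[CO3²⁻] = α₂·DIC; α₂ = 0.01773, so [CO3²⁻] = 0.01773 × 11.44 = 0.203 mmol/kg

[CO3²⁻] = 0.203 mmol/kg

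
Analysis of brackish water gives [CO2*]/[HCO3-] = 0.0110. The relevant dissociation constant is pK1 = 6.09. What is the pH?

From K1 = [H⁺][HCO3-]/[CO2*]:  pH = pK1 − log₁₀([CO2*]/[HCO3-])
log₁₀(0.0110) = -1.959
pH = 6.09 − (-1.959) = 8.05

pH = 8.05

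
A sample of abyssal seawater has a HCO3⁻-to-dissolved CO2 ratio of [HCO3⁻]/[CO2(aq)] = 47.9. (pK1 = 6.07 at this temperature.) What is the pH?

From K1 = [H⁺][HCO3⁻]/[CO2(aq)]:  pH = pK1 + log₁₀([HCO3⁻]/[CO2(aq)])
log₁₀(47.9) = +1.680
pH = 6.07 + (+1.680) = 7.75

pH = 7.75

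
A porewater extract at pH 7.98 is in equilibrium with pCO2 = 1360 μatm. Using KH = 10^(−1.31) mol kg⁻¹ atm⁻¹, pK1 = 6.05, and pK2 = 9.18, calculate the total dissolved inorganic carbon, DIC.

[CO2*] = KH · pCO2 = 10^(−1.31) × 1360×10^-6 = 6.661×10^-5 mol/kg
α₀ = 1/(1 + K1/[H⁺] + K1K2/[H⁺]²) = 1/(1 + 10^+1.93 + 10^+0.73) = 0.01093
DIC = [CO2*]/α₀ = 6.661×10^-5 / 0.01093 = 6.09 mmol/kg

DIC = 6.09 mmol/kg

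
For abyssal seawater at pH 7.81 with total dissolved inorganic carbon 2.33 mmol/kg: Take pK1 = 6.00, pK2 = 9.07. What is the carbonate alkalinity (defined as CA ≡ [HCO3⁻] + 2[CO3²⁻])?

CA = [HCO3⁻] + 2[CO3²⁻] = (α₁ + 2α₂)·DIC
At pH 7.81: [H⁺]/K1 = 10^-1.81 = 0.015488, K2/[H⁺] = 10^-1.26 = 0.054954
α₁ = 1/(1 + 0.015488 + 0.054954) = 1/1.0704 = 0.9342; α₂ = α₁·K2/[H⁺] = 0.05134
α₁ + 2α₂ = 1.0369
CA = 1.0369 × 2.33 = 2.42 mmol/kg

CA = 2.42 mmol/kg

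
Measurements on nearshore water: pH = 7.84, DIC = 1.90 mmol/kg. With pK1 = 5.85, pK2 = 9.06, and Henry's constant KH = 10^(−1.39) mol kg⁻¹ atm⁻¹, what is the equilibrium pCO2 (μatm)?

α₀ = 1 / (1 + K1/[H⁺] + K1K2/[H⁺]²) = 1 / (1 + 10^+1.99 + 10^+0.77)
   = 1 / (1 + 97.724 + 5.8884) = 1/104.61 = 0.009559
[CO2*] = α₀ × DIC = 0.009559 × 1.90 = 0.01816 mmol/kg = 18.16 μmol/kg
pCO2 = [CO2*]/KH = 1.816×10^-5 / 4.074×10^-2 = 446 μatm

pCO2 = 446 μatm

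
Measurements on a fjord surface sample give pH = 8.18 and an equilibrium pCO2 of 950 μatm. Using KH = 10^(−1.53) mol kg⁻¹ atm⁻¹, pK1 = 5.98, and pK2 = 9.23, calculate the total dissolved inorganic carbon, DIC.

[CO2*] = KH · pCO2 = 10^(−1.53) × 950×10^-6 = 2.804×10^-5 mol/kg
α₀ = 1/(1 + K1/[H⁺] + K1K2/[H⁺]²) = 1/(1 + 10^+2.20 + 10^+1.15) = 0.005760
DIC = [CO2*]/α₀ = 2.804×10^-5 / 0.005760 = 4.87 mmol/kg

DIC = 4.87 mmol/kg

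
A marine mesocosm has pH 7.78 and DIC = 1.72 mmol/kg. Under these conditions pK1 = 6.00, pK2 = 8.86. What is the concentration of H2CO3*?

[CO2*] = 0.0260 mmol/kg

α₀ = 1 / (1 + K1/[H⁺] + K1K2/[H⁺]²) = 1 / (1 + 10^+1.78 + 10^+0.70)
   = 1 / (1 + 60.256 + 5.0119) = 1/66.268 = 0.01509
[CO2*] = α₀ × DIC = 0.01509 × 1.72 = 0.0260 mmol/kg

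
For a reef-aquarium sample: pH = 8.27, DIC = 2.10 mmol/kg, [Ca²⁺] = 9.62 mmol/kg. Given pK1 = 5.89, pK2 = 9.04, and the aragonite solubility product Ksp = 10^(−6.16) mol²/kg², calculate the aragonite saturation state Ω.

Ω = 4.22

α₂ = 1 / (1 + [H⁺]/K2 + [H⁺]²/(K1K2)) = 1 / (1 + 10^+0.77 + 10^-1.61)
   = 1 / (1 + 5.8884 + 0.024547) = 1/6.9130 = 0.1447
[CO3²⁻] = α₂ × DIC = 0.1447 × 2.10 = 0.3038 mmol/kg
Ksp = 10^(−6.16) = 6.918×10^-7
Ω = [Ca²⁺][CO3²⁻]/Ksp = (9.62×10^-3)(3.038×10^-4) / 6.918×10^-7 = 4.22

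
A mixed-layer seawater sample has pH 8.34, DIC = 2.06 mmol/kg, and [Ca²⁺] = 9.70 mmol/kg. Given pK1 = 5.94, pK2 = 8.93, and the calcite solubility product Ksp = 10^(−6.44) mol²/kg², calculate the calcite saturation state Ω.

α₂ = 1 / (1 + [H⁺]/K2 + [H⁺]²/(K1K2)) = 1 / (1 + 10^+0.59 + 10^-1.81)
   = 1 / (1 + 3.8905 + 0.015488) = 1/4.9059 = 0.2038
[CO3²⁻] = α₂ × DIC = 0.2038 × 2.06 = 0.4199 mmol/kg
Ksp = 10^(−6.44) = 3.631×10^-7
Ω = [Ca²⁺][CO3²⁻]/Ksp = (9.70×10^-3)(4.199×10^-4) / 3.631×10^-7 = 11.2

Ω = 11.2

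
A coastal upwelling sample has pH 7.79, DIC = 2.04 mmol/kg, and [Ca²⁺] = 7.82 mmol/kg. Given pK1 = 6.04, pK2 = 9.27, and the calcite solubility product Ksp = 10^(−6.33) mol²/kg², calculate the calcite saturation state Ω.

Ω = 1.07

α₂ = 1 / (1 + [H⁺]/K2 + [H⁺]²/(K1K2)) = 1 / (1 + 10^+1.48 + 10^-0.27)
   = 1 / (1 + 30.200 + 0.53703) = 1/31.737 = 0.03151
[CO3²⁻] = α₂ × DIC = 0.03151 × 2.04 = 0.06428 mmol/kg
Ksp = 10^(−6.33) = 4.677×10^-7
Ω = [Ca²⁺][CO3²⁻]/Ksp = (7.82×10^-3)(6.428×10^-5) / 4.677×10^-7 = 1.07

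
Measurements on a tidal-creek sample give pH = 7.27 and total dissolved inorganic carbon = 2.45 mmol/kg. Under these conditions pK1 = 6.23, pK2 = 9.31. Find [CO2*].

[CO2*] = 0.203 mmol/kg

α₀ = 1 / (1 + K1/[H⁺] + K1K2/[H⁺]²) = 1 / (1 + 10^+1.04 + 10^-1.00)
   = 1 / (1 + 10.965 + 0.10000) = 1/12.065 = 0.08289
[CO2*] = α₀ × DIC = 0.08289 × 2.45 = 0.203 mmol/kg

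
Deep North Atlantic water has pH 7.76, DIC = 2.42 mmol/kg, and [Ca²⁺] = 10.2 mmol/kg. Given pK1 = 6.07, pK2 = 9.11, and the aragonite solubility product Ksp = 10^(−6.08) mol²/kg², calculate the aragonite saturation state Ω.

α₂ = 1 / (1 + [H⁺]/K2 + [H⁺]²/(K1K2)) = 1 / (1 + 10^+1.35 + 10^-0.34)
   = 1 / (1 + 22.387 + 0.45709) = 1/23.844 = 0.04194
[CO3²⁻] = α₂ × DIC = 0.04194 × 2.42 = 0.1015 mmol/kg
Ksp = 10^(−6.08) = 8.318×10^-7
Ω = [Ca²⁺][CO3²⁻]/Ksp = (10.2×10^-3)(1.015×10^-4) / 8.318×10^-7 = 1.24

Ω = 1.24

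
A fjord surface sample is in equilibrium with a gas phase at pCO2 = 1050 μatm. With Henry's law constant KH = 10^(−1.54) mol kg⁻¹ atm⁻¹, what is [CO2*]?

KH = 10^(−1.54) = 2.884×10^-2 mol kg⁻¹ atm⁻¹
[CO2*] = KH · pCO2 = 2.884×10^-2 × 1050×10^-6 atm = 3.03×10^-5 mol/kg

[CO2*] = 30.3 μmol/kg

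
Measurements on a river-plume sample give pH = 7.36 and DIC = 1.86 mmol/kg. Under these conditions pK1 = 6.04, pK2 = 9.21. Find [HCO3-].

[HCO3⁻] = 1.75 mmol/kg

α₁ = 1 / (1 + [H⁺]/K1 + K2/[H⁺]) = 1 / (1 + 10^-1.32 + 10^-1.85)
   = 1 / (1 + 0.047863 + 0.014125) = 1/1.0620 = 0.9416
[HCO3⁻] = α₁ × DIC = 0.9416 × 1.86 = 1.75 mmol/kg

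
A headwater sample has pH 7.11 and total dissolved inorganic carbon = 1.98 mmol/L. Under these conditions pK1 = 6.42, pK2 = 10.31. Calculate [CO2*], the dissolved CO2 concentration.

α₀ = 1 / (1 + K1/[H⁺] + K1K2/[H⁺]²) = 1 / (1 + 10^+0.69 + 10^-2.51)
   = 1 / (1 + 4.8978 + 0.0030903) = 1/5.9009 = 0.1695
[CO2*] = α₀ × DIC = 0.1695 × 1.98 = 0.336 mmol/L

[CO2*] = 0.336 mmol/L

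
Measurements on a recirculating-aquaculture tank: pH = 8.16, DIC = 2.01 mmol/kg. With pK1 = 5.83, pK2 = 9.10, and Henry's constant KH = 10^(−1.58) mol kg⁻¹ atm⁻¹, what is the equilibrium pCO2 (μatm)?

pCO2 = 319 μatm

α₀ = 1 / (1 + K1/[H⁺] + K1K2/[H⁺]²) = 1 / (1 + 10^+2.33 + 10^+1.39)
   = 1 / (1 + 213.80 + 24.547) = 1/239.34 = 0.004178
[CO2*] = α₀ × DIC = 0.004178 × 2.01 = 0.008398 mmol/kg = 8.398 μmol/kg
pCO2 = [CO2*]/KH = 8.398×10^-6 / 2.630×10^-2 = 319 μatm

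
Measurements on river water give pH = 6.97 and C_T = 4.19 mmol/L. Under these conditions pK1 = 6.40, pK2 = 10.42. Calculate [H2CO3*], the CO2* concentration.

α₀ = 1 / (1 + K1/[H⁺] + K1K2/[H⁺]²) = 1 / (1 + 10^+0.57 + 10^-2.88)
   = 1 / (1 + 3.7154 + 0.0013183) = 1/4.7167 = 0.2120
[CO2*] = α₀ × DIC = 0.2120 × 4.19 = 0.888 mmol/L

[CO2*] = 0.888 mmol/L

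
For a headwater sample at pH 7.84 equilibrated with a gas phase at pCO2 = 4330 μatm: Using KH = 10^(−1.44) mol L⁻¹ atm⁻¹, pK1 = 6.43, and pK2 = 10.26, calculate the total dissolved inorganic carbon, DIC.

DIC = 4.21 mmol/L

[CO2*] = KH · pCO2 = 10^(−1.44) × 4330×10^-6 = 1.572×10^-4 mol/L
α₀ = 1/(1 + K1/[H⁺] + K1K2/[H⁺]²) = 1/(1 + 10^+1.41 + 10^-1.01) = 0.03731
DIC = [CO2*]/α₀ = 1.572×10^-4 / 0.03731 = 4.21 mmol/L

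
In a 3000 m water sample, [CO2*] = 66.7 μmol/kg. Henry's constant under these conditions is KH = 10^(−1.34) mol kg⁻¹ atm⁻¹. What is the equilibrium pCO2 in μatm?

pCO2 = 1460 μatm

KH = 10^(−1.34) = 4.571×10^-2 mol kg⁻¹ atm⁻¹
pCO2 = [CO2*]/KH = 66.7×10^-6 / 4.571×10^-2 = 1.46×10^-3 atm = 1460 μatm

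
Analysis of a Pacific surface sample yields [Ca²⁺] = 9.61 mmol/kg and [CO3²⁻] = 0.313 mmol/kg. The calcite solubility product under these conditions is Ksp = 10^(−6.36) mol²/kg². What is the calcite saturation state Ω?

Ksp = 10^(−6.36) = 4.365×10^-7
Ω = [Ca²⁺][CO3²⁻]/Ksp = (9.61×10^-3)(0.313×10^-3) / 4.365×10^-7 = 6.89

Ω = 6.89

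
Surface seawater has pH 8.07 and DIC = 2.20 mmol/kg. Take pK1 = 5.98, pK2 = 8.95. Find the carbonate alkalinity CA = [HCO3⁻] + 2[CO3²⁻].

CA = 2.44 mmol/kg

CA = [HCO3⁻] + 2[CO3²⁻] = (α₁ + 2α₂)·DIC
At pH 8.07: [H⁺]/K1 = 10^-2.09 = 0.0081283, K2/[H⁺] = 10^-0.88 = 0.13183
α₁ = 1/(1 + 0.0081283 + 0.13183) = 1/1.1400 = 0.8772; α₂ = α₁·K2/[H⁺] = 0.1156
α₁ + 2α₂ = 1.1085
CA = 1.1085 × 2.20 = 2.44 mmol/kg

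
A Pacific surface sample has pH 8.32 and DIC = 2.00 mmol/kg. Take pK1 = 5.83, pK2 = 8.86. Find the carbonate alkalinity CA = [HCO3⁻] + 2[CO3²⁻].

CA = 2.44 mmol/kg

CA = [HCO3⁻] + 2[CO3²⁻] = (α₁ + 2α₂)·DIC
At pH 8.32: [H⁺]/K1 = 10^-2.49 = 0.0032359, K2/[H⁺] = 10^-0.54 = 0.28840
α₁ = 1/(1 + 0.0032359 + 0.28840) = 1/1.2916 = 0.7742; α₂ = α₁·K2/[H⁺] = 0.2233
α₁ + 2α₂ = 1.2208
CA = 1.2208 × 2.00 = 2.44 mmol/kg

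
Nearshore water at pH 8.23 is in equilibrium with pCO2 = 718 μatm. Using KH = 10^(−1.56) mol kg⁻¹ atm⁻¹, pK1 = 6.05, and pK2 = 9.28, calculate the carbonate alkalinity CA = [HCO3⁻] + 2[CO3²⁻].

CA = 3.53 mmol/kg

[CO2*] = KH · pCO2 = 10^(−1.56) × 718×10^-6 = 1.978×10^-5 mol/kg
α₀ = 1/(1 + K1/[H⁺] + K1K2/[H⁺]²) = 1/(1 + 10^+2.18 + 10^+1.13) = 0.006030
DIC = [CO2*]/α₀ = 1.978×10^-5 / 0.006030 = 3.280 mmol/kg
CA = (α₁ + 2α₂)·DIC = (0.9126 + 2×0.08134) × 3.280 = 3.53 mmol/kg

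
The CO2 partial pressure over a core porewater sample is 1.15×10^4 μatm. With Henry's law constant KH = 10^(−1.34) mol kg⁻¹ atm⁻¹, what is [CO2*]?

[CO2*] = 526 μmol/kg

KH = 10^(−1.34) = 4.571×10^-2 mol kg⁻¹ atm⁻¹
[CO2*] = KH · pCO2 = 4.571×10^-2 × 1.15×10^4×10^-6 atm = 5.26×10^-4 mol/kg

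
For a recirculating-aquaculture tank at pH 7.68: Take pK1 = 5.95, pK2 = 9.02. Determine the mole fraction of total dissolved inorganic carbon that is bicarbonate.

α₁ = 0.940

α₁ = 1 / (1 + [H⁺]/K1 + K2/[H⁺]) = 1 / (1 + 10^-1.73 + 10^-1.34)
   = 1 / (1 + 0.018621 + 0.045709) = 1/1.0643 = 0.9396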